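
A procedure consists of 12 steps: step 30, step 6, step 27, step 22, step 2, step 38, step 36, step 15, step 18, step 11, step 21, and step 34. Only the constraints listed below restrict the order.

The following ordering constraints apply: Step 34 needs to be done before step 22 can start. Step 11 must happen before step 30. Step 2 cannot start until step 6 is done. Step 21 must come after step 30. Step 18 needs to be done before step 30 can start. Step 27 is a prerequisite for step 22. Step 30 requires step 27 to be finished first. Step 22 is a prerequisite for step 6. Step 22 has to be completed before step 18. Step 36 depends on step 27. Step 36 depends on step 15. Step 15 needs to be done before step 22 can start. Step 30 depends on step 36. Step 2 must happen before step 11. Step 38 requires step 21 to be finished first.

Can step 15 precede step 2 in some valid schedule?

Yes

Every valid ordering already has step 15 before step 2 (the constraints require it), so in particular at least one does.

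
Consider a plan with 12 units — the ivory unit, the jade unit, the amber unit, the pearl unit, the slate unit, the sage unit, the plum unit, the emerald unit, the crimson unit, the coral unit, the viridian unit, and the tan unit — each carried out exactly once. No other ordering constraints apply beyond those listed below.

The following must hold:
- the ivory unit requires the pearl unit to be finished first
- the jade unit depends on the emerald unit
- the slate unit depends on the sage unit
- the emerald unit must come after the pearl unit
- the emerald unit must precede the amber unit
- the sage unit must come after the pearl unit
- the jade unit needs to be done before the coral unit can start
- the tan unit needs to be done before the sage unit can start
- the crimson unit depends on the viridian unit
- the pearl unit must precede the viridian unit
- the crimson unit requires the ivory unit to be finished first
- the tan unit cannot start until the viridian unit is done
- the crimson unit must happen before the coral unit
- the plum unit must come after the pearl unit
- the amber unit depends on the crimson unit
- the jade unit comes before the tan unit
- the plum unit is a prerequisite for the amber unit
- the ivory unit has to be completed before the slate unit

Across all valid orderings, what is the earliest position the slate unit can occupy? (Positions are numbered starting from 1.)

The units that are forced before the slate unit, directly or transitively, are the ivory unit, the jade unit, the pearl unit, the sage unit, the emerald unit, the viridian unit, the tan unit. That's 7 units.
With 7 mandatory predecessors, the earliest the slate unit can sit is position 7+1 = 8, and placing just those 7 first achieves it.

8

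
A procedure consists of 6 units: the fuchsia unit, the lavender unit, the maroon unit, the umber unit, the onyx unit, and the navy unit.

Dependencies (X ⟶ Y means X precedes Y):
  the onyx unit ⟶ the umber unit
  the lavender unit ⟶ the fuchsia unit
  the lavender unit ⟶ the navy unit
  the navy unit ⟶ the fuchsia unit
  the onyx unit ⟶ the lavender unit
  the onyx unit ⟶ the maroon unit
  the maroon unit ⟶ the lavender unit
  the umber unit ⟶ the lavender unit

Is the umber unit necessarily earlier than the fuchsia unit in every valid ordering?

Yes

Tracing the constraints gives a chain: the umber unit → the lavender unit → the fuchsia unit.
Hence the umber unit necessarily comes before the fuchsia unit.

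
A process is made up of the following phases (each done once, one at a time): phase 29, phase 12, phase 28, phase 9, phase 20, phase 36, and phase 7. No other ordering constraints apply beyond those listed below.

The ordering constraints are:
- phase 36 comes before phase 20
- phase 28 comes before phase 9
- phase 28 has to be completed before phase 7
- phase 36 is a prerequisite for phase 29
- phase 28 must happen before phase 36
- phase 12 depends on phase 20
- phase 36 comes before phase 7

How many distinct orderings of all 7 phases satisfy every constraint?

Only phase 28 has no prerequisites, so it must go first.
Enumerating by repeatedly choosing an available phase (one whose prerequisites are all placed) gives 72 distinct complete orderings.

72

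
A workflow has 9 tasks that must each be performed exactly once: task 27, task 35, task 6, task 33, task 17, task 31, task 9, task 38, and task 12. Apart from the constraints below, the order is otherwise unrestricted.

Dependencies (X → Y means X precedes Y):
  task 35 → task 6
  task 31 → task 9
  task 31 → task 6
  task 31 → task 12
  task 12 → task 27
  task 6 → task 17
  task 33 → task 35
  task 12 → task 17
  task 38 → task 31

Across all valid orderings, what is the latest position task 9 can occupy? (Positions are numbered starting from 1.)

Nothing depends on task 9, so it can be the final task, position 9.

9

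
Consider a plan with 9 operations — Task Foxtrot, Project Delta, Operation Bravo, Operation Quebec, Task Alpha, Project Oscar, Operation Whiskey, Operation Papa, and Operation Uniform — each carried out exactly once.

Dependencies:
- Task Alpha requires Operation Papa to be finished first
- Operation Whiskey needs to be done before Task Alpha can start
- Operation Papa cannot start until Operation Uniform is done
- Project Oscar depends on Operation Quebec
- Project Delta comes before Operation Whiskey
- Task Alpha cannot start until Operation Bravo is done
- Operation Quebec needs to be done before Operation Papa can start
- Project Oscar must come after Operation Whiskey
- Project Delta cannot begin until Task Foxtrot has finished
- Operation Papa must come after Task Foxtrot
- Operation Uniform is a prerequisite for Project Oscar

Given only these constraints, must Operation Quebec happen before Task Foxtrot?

Operation Quebec and Task Foxtrot are not related by any chain of constraints.
A valid ordering placing Task Foxtrot before Operation Quebec exists, so the answer is no.

No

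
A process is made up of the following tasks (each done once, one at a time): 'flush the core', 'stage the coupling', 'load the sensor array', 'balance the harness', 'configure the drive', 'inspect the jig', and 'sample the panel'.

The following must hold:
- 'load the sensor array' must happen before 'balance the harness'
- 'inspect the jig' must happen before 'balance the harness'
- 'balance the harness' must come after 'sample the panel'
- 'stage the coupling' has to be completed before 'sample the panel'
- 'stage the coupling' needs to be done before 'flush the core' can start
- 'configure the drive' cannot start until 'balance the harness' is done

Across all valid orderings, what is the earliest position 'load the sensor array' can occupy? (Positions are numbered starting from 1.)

Nothing is required before 'load the sensor array'; it can be the very first task.

1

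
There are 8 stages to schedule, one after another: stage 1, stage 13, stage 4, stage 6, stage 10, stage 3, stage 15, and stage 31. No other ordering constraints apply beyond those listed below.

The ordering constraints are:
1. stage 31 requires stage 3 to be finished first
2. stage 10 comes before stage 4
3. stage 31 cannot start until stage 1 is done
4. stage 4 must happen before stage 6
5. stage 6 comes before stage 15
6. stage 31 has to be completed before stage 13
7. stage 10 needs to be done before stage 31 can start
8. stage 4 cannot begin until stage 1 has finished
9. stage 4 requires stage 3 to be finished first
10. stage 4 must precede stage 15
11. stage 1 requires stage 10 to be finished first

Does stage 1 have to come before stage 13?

There is a constraint chain stage 1 → stage 31 → stage 13.
So stage 1 must precede stage 13 in any valid ordering.

Yes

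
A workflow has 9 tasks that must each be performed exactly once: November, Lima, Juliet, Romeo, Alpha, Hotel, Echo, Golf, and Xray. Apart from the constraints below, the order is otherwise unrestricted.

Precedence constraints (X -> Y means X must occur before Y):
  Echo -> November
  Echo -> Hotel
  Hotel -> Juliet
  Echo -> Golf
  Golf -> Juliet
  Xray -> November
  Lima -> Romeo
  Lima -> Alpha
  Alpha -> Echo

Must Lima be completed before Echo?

Yes

Chaining the stated constraints: Lima → Alpha → Echo.
Hence Lima necessarily comes before Echo.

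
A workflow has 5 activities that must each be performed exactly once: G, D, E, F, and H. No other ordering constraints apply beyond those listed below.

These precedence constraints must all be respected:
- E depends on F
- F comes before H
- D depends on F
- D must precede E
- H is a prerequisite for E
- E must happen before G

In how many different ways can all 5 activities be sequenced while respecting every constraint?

2

F is the only activity with nothing required before it, so every ordering starts there.
Counting all ways to extend the partial order to a total order gives 2.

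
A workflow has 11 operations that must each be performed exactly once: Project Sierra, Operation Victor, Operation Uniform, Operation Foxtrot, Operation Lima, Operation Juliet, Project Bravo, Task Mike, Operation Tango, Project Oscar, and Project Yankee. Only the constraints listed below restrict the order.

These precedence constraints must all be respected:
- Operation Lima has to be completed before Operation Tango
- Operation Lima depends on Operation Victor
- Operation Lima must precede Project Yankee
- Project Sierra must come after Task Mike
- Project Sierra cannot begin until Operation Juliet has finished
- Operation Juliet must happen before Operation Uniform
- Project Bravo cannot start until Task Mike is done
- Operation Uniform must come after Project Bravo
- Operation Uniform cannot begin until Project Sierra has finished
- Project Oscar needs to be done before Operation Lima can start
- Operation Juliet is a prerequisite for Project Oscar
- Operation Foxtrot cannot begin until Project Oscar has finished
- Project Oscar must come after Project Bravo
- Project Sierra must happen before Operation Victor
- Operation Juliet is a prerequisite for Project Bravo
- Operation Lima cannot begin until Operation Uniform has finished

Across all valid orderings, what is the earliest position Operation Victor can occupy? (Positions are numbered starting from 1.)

4

The operations that are forced before Operation Victor, directly or transitively, are Project Sierra, Operation Juliet, Task Mike. That's 3 operations.
With 3 mandatory predecessors, the earliest Operation Victor can sit is position 3+1 = 4, and placing just those 3 first achieves it.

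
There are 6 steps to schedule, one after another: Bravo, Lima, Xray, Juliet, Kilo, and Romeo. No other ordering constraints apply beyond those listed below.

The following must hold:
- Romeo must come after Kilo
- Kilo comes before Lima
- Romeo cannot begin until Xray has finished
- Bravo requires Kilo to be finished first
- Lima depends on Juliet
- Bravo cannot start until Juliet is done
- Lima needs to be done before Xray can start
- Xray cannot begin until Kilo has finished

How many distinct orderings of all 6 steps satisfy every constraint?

The steps with no prerequisites are Juliet, Kilo; any of them can be placed first.
Systematically extending each partial ordering one step at a time and counting, there are 8 complete orderings.

8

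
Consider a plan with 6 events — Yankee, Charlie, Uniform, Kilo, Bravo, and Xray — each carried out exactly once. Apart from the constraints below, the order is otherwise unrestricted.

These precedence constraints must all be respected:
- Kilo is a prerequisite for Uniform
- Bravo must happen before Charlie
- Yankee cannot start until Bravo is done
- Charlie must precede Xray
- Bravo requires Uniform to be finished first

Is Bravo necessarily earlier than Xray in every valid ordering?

Chaining the stated constraints: Bravo → Charlie → Xray.
That forces Bravo before Xray in every valid schedule.

Yes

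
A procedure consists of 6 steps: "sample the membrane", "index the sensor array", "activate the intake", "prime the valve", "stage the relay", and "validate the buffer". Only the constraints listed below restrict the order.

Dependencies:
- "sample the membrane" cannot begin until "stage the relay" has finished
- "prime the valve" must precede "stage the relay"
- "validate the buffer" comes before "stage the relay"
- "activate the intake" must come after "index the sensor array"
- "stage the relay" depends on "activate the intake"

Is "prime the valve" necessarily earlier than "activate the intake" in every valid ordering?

No

No chain of constraints connects "prime the valve" to "activate the intake" in either direction.
There exist valid orderings with "activate the intake" before "prime the valve", so "prime the valve" is not required to come first.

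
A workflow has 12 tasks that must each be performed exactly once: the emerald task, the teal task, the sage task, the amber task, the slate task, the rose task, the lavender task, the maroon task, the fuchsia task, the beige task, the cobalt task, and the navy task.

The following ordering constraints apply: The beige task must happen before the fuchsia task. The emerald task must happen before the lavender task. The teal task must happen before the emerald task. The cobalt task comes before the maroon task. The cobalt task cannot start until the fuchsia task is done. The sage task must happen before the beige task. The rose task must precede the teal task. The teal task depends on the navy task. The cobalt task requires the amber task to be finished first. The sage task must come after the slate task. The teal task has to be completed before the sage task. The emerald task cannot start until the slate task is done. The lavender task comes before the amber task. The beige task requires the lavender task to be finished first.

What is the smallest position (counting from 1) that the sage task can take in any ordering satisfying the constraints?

5

Working backwards through the constraints from the sage task, its full set of required predecessors is the teal task, the slate task, the rose task, the navy task — 4 of them.
With 4 mandatory predecessors, the earliest the sage task can sit is position 4+1 = 5, and placing just those 4 first achieves it.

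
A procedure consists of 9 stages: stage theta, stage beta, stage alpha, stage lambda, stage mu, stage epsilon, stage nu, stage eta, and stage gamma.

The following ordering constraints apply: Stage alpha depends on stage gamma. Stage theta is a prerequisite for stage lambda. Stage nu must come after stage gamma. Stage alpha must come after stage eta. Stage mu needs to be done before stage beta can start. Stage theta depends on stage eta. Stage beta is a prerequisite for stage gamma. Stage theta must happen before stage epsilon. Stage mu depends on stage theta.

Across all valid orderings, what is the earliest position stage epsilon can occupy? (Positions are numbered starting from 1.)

3

Working backwards through the constraints from stage epsilon, its full set of required predecessors is stage theta, stage eta — 2 of them.
With 2 mandatory predecessors, the earliest stage epsilon can sit is position 2+1 = 3, and placing just those 2 first achieves it.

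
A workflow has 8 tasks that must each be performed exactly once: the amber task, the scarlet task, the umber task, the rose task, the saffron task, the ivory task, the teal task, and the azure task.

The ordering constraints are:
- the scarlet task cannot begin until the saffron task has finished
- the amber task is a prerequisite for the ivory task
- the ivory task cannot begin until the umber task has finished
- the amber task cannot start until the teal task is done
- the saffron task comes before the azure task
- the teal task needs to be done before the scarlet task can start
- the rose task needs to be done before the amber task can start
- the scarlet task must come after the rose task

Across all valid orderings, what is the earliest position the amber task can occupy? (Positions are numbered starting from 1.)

Working backwards through the constraints from the amber task, its full set of required predecessors is the rose task, the teal task — 2 of them.
With 2 mandatory predecessors, the earliest the amber task can sit is position 2+1 = 3, and placing just those 2 first achieves it.

3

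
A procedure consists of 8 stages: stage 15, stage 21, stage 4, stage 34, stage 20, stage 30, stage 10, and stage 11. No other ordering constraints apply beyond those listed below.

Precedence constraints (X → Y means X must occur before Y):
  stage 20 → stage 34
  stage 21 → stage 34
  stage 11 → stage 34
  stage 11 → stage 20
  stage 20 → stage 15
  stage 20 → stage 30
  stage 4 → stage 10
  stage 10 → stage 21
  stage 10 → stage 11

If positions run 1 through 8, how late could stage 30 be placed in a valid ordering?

8

Nothing depends on stage 30, so it can be the final stage, position 8.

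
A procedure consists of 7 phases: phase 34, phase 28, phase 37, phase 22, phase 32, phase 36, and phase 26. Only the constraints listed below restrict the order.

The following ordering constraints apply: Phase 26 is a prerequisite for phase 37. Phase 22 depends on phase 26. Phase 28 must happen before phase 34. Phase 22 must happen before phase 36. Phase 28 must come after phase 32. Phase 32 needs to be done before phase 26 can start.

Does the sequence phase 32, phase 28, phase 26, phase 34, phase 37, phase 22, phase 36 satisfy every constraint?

Yes

Going through the constraints one by one, each required predecessor appears earlier in the sequence than its dependent — e.g. phase 26 (position 3) is before phase 22 (position 6), as required.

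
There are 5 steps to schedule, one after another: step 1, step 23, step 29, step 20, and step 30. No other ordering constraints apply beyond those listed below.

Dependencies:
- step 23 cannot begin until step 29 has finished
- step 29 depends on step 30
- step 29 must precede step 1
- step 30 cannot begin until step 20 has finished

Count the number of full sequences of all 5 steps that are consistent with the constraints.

2

Only step 20 has no prerequisites, so it must go first.
Enumerating by repeatedly choosing an available step (one whose prerequisites are all placed) gives 2 distinct complete orderings.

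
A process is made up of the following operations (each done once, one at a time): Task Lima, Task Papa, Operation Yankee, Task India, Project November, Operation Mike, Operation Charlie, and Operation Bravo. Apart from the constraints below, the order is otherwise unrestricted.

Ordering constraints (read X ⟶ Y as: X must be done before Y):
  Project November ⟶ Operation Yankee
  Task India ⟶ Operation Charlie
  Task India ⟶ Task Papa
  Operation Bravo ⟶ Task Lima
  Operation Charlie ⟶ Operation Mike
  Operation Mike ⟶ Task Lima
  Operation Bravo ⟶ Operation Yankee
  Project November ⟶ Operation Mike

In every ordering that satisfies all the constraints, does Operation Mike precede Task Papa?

Nothing in the constraints links Operation Mike and Task Papa; they are unordered relative to each other.
A valid ordering placing Task Papa before Operation Mike exists, so the answer is no.

No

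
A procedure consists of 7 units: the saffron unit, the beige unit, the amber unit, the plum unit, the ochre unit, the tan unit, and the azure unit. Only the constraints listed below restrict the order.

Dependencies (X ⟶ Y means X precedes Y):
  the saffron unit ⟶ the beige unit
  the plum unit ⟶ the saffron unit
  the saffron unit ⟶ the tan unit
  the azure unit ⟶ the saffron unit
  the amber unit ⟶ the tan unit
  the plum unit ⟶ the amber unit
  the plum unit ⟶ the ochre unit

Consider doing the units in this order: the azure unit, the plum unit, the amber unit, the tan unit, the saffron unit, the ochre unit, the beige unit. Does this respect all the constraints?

In the proposed order, the tan unit appears before the saffron unit.
That contradicts the constraint that the saffron unit must precede the tan unit.

No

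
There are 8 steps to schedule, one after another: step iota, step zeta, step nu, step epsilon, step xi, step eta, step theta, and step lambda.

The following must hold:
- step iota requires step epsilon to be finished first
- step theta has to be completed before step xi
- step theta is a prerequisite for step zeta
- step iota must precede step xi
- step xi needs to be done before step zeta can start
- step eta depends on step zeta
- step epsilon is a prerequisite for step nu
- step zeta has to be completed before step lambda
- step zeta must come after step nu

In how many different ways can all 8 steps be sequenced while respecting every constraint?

22

The steps with no prerequisites are step epsilon, step theta; any of them can be placed first.
Systematically extending each partial ordering one step at a time and counting, there are 22 complete orderings.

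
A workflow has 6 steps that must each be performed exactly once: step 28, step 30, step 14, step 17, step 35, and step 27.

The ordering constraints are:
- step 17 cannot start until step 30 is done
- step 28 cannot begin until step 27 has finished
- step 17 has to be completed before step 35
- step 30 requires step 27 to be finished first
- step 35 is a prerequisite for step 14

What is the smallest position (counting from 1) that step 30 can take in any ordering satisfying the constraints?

The only step forced before step 30 (directly or transitively) is step 27.
With 1 mandatory predecessor, the earliest step 30 can sit is position 1+1 = 2, and placing just that one first achieves it.

2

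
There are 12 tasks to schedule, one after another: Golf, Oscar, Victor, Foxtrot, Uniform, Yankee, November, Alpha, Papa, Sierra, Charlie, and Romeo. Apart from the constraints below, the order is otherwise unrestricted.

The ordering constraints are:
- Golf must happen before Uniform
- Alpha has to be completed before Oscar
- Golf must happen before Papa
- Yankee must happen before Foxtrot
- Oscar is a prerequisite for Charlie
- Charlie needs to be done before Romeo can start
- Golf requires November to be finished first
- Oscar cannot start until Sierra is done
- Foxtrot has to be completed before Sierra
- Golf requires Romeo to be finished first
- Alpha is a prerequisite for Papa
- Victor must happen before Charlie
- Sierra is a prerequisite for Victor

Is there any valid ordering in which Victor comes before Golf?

Yes

Victor is actually forced before Golf by the constraints, so certainly some valid ordering has Victor first.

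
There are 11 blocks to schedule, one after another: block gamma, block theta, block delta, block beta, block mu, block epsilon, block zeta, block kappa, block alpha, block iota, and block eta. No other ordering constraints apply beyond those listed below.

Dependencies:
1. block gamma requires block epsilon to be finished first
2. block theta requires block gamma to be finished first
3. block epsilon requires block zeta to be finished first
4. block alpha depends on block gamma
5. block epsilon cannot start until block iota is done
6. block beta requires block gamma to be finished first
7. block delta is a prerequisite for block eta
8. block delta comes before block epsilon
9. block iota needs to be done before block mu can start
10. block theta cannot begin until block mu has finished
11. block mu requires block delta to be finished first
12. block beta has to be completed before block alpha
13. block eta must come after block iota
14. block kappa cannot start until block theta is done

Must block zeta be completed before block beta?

Following the dependencies: block zeta → block epsilon → block gamma → block beta.
That forces block zeta before block beta in every valid schedule.

Yes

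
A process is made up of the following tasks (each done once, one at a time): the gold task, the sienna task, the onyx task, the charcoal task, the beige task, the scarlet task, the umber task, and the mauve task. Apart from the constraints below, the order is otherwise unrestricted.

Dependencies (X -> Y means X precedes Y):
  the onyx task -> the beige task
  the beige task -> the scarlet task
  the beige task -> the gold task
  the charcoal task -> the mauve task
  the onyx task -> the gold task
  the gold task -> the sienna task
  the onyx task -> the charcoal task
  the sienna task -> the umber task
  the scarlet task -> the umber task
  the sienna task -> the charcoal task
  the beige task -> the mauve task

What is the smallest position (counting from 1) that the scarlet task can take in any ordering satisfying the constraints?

3

Every task that must precede the scarlet task has to come before it. Tracing all chains that end at the scarlet task, those tasks are: the onyx task, the beige task — 2 in total.
So at minimum 2 tasks come before the scarlet task, putting the scarlet task no earlier than position 3. That position is achievable by scheduling exactly those predecessors first.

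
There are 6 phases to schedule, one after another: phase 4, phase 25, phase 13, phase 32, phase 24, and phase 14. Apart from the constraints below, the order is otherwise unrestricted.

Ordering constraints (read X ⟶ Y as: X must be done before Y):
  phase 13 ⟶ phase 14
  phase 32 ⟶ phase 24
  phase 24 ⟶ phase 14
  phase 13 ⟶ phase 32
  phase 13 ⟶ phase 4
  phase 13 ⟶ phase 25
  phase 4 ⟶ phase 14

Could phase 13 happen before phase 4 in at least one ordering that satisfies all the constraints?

The constraints force phase 13 before phase 4, so yes — every valid ordering has phase 13 earlier.

Yes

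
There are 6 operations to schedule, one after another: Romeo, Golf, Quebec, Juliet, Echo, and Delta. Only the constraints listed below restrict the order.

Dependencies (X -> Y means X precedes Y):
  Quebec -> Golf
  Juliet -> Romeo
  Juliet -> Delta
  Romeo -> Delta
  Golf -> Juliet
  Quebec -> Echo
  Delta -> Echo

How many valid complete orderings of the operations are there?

1

Only Quebec has no prerequisites, so it must go first.
Every operation is then forced in turn, so only 1 complete ordering is consistent with the constraints.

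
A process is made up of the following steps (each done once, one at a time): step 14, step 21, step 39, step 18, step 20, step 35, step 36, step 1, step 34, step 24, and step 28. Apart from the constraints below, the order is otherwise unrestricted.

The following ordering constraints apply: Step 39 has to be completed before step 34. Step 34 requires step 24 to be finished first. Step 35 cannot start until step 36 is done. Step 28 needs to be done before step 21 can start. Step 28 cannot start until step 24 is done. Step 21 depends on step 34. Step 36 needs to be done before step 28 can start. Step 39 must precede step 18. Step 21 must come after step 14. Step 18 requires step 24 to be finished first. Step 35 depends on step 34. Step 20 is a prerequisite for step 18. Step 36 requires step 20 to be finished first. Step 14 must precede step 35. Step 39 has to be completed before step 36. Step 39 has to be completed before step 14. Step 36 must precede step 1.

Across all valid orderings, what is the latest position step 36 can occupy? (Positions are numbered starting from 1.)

Following every chain forward from step 36, the steps that must come later are step 21, step 35, step 1, step 28 — 4 of them.
So at least 4 steps follow step 36, putting step 36 no later than position 7. That position is achievable by scheduling everything else first.

7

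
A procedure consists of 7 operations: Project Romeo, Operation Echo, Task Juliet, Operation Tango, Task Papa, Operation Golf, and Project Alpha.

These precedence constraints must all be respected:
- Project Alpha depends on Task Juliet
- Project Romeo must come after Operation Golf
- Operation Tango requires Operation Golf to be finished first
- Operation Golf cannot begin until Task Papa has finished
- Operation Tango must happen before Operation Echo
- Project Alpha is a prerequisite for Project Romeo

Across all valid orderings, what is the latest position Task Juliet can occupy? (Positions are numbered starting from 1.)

5

The operations that are forced after Task Juliet, directly or by a chain of constraints, are Project Romeo, Project Alpha. That's 2 operations.
With 2 mandatory successors out of 7 operations total, the latest slot for Task Juliet is 7−2 = 5, and it's reachable by doing all non-successors before Task Juliet.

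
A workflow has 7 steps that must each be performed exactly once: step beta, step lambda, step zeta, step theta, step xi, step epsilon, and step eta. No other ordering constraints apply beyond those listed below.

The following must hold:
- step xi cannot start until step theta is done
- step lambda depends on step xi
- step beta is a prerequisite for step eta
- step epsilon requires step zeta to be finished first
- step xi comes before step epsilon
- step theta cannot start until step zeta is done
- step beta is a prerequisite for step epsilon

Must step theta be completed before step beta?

No

Nothing in the constraints links step theta and step beta; they are unordered relative to each other.
So step theta can come before step beta or after — it is not forced.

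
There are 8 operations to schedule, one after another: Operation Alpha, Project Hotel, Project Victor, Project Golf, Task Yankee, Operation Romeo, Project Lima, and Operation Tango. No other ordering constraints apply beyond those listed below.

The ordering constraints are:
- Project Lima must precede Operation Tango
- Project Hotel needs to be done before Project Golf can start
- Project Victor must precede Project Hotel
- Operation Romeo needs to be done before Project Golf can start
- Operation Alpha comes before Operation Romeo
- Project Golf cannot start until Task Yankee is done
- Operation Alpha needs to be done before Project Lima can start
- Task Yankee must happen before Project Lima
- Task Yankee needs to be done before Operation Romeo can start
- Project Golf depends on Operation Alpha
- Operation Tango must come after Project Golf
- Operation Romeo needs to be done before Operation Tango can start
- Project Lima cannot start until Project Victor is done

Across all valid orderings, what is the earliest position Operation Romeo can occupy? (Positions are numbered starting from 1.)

3

Working backwards through the constraints from Operation Romeo, its full set of required predecessors is Operation Alpha, Task Yankee — 2 of them.
With 2 mandatory predecessors, the earliest Operation Romeo can sit is position 2+1 = 3, and placing just those 2 first achieves it.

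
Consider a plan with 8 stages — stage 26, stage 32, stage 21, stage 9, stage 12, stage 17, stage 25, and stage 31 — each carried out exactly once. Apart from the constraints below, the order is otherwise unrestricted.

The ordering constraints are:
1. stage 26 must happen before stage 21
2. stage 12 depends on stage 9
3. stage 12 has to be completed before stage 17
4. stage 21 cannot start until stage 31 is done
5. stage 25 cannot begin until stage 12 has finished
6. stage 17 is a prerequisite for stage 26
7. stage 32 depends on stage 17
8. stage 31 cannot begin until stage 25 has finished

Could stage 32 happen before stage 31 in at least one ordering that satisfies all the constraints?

The constraints leave stage 32 and stage 31 unordered relative to each other; nothing requires stage 31 earlier.
So a valid ordering placing stage 32 earlier than stage 31 exists.

Yes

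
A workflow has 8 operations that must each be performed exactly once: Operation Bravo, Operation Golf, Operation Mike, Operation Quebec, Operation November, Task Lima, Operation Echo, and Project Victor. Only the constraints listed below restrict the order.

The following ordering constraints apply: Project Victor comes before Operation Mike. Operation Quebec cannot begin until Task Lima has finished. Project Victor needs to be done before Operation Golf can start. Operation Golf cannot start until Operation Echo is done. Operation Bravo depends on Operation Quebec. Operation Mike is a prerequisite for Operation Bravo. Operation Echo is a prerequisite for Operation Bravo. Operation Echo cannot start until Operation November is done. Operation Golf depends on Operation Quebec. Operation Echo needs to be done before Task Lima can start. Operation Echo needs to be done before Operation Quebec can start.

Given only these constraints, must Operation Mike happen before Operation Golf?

No chain of constraints connects Operation Mike to Operation Golf in either direction.
A valid ordering placing Operation Golf before Operation Mike exists, so the answer is no.

No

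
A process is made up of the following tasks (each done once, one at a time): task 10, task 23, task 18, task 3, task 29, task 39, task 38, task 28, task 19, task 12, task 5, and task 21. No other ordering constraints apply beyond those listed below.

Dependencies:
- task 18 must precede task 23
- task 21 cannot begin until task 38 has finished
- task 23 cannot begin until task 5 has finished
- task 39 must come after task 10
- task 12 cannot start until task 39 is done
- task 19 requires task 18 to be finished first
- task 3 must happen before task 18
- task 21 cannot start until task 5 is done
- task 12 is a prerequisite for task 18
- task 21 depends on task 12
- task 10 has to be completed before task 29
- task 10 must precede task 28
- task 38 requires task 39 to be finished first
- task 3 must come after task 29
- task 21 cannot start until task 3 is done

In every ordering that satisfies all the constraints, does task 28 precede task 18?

No

No chain of constraints connects task 28 to task 18 in either direction.
There exist valid orderings with task 18 before task 28, so task 28 is not required to come first.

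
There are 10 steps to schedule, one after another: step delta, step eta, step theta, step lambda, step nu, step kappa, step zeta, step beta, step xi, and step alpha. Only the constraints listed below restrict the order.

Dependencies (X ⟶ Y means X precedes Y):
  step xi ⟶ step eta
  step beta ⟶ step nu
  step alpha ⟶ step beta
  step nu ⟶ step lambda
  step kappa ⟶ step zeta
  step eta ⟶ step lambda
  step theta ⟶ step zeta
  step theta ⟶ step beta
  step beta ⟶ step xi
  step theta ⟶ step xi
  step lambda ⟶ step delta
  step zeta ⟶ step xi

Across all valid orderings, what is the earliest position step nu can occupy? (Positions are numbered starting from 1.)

The steps that are forced before step nu, directly or transitively, are step theta, step beta, step alpha. That's 3 steps.
So at minimum 3 steps come before step nu, putting step nu no earlier than position 4. That position is achievable by scheduling exactly those predecessors first.

4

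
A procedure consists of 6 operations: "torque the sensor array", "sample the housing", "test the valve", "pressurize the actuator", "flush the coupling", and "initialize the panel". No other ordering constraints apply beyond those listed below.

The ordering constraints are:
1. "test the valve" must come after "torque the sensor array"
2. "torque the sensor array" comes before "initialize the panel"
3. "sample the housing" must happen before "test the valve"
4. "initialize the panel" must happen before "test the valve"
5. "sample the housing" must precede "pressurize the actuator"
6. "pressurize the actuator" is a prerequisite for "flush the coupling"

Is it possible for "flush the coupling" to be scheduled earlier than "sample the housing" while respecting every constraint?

No

The constraints give a chain "sample the housing" → "pressurize the actuator" → "flush the coupling", which forces "sample the housing" before "flush the coupling".
Hence "flush the coupling" can never be scheduled before "sample the housing".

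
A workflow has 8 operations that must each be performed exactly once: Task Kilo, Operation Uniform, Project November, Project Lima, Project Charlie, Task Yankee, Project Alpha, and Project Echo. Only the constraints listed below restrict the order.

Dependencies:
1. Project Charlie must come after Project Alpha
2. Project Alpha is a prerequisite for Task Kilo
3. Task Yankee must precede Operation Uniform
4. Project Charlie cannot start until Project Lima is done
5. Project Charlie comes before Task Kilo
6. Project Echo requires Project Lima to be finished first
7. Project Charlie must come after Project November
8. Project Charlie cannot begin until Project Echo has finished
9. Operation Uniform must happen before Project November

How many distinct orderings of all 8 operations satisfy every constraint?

3 operations have no prerequisites (Project Lima, Task Yankee, Project Alpha), so any of them could come first.
Enumerating by repeatedly choosing an available operation (one whose prerequisites are all placed) gives 60 distinct complete orderings.

60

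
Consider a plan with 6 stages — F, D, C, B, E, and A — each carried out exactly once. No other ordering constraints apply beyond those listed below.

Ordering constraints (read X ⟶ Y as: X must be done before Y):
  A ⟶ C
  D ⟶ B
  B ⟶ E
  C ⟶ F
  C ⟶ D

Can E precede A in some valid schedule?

No

Following A → C → D → B → E, A must precede E in every valid ordering.
So no valid ordering can have E before A.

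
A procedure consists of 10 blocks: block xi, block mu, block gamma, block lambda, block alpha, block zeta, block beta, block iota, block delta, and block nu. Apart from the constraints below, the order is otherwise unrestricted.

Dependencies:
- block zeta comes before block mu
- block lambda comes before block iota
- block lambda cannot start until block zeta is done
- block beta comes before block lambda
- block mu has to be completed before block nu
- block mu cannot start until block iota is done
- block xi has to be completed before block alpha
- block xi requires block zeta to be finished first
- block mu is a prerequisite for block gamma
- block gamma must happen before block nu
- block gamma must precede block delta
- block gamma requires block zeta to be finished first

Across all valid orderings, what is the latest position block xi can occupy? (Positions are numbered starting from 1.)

9

The only block forced after block xi (directly or by a chain) is block alpha.
So at least 1 block follows block xi, putting block xi no later than position 9. That position is achievable by scheduling everything else first.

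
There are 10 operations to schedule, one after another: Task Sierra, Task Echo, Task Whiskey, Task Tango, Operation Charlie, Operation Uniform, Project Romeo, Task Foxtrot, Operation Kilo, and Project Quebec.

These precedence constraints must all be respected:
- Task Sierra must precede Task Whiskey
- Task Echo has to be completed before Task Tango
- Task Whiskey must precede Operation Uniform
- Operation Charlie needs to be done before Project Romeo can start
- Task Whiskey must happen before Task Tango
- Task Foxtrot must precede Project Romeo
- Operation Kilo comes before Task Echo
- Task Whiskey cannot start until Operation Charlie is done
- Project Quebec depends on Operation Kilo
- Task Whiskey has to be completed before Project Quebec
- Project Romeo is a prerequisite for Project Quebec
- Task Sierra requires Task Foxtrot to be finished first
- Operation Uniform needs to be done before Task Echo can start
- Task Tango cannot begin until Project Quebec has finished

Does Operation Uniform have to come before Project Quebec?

Operation Uniform and Project Quebec are not related by any chain of constraints.
So Operation Uniform can come before Project Quebec or after — it is not forced.

No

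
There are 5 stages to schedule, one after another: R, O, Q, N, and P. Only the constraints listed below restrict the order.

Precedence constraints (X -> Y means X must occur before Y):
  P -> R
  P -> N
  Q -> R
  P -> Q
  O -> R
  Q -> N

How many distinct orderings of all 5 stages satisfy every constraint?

2 stages have no prerequisites (O, P), so any of them could come first.
Counting all ways to extend the partial order to a total order gives 7.

7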